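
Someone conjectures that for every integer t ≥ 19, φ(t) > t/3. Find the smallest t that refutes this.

t = 24

Check each integer t ≥ 19 in order until the claim fails.
The first 5 eligible values, up to t = 23, all satisfy the conclusion.
t = 24: φ(24) = 8 and 24/3 = 8, so φ(24) ≤ 24/3.
So t = 24 is the smallest counterexample.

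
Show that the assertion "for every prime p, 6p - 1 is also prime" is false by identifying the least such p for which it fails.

Check each prime p in order until 6p - 1 is not prime.
p = 2: 6p - 1 = 11, prime.
p = 3: 6p - 1 = 17, prime.
p = 5: 6p - 1 = 29, prime.
p = 7: 6p - 1 = 41, prime.
p = 11: 6p - 1 = 65 = 5 × 13, not prime.
Hence p = 11 is a counterexample.

p = 11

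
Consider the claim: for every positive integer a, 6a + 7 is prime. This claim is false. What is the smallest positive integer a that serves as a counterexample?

Check each positive integer a in order until 6a + 7 is not prime.
For a = 1, 2 the conclusion holds.
a = 3: 6a + 7 = 25 = 5 × 5, composite.
So a = 3 is the smallest counterexample.

a = 3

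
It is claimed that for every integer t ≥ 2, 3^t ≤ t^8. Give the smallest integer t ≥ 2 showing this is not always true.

A counterexample is any integer t ≥ 2 such that 3^t > t^8; we check each in order.
For t = 2, 3, 4, 5, …, 20, 21, 22 the conclusion holds.
t = 23: 3^t = 94143178827 and t^8 = 78310985281, so 94143178827 > 78310985281.
Thus t = 23 disproves the claim, and no smaller t works.

t = 23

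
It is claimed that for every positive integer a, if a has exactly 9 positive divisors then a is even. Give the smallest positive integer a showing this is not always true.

For a = 36, 100, 196 the conclusion holds.
a = 225: divisors of 225: 9 divisors; 225 is odd.
So a = 225 is the smallest counterexample.

a = 225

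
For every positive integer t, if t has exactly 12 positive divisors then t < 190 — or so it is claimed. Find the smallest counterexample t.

For t = 60, 72, 84, 90, …, 150, 156, 160 the conclusion holds.
t = 198: τ(198) = 12; 198 ≥ 190.
Hence t = 198 is a counterexample.

t = 198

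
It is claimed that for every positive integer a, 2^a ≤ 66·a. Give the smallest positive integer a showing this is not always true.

a = 10

For a = 1, 2, 3, 4, 5, 6, 7, 8, 9 the conclusion holds.
a = 10: 2^a = 1024 and 66·a = 660, so 1024 > 660.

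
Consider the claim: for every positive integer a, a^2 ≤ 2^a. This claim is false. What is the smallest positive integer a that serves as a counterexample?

a = 3

A counterexample is any positive integer a such that a^2 > 2^a; we check each in order.
For a = 1, 2 the conclusion holds.
a = 3: a^2 = 9 and 2^a = 8, so 9 > 8.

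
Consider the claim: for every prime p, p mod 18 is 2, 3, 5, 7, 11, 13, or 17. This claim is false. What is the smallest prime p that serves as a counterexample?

p = 19

We need the least prime p for which the claim fails.
For p = 2, 3, 5, 7, 11, 13, 17 the conclusion holds.
p = 19: 19 mod 18 = 1 — not in {2, 3, 5, 7, 11, 13, 17}.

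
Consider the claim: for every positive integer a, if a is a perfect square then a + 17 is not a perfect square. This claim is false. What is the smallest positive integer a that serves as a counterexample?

Check each positive integer a in order until a is a perfect square but a + 17 is a perfect square.
a = 1: 1 + 17 = 18, not a perfect square.
a = 4: 4 + 17 = 21, not a perfect square.
a = 9: 9 + 17 = 26, not a perfect square.
a = 16: 16 + 17 = 33, not a perfect square.
a = 25: 25 + 17 = 42, not a perfect square.
a = 36: 36 + 17 = 53, not a perfect square.
a = 49: 49 + 17 = 66, not a perfect square.
a = 64: 64 = 8² and 64 + 17 = 81 = 9².

a = 64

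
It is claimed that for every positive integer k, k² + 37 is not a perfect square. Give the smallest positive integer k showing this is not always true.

k = 18

A counterexample is any positive integer k such that k² + 37 is a perfect square; we check each in order.
For k = 1, 2, 3, 4, …, 15, 16, 17 the conclusion holds.
k = 18: 18² + 37 = 361 = 19², a perfect square.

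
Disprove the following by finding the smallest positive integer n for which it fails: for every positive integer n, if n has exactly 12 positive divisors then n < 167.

n = 198

A counterexample is any positive integer n such that n has exactly 12 positive divisors but the claim fails; we check each in order.
For n = 60, 72, 84, 90, …, 150, 156, 160 the conclusion holds.
n = 198: τ(198) = 12; 198 ≥ 167.
Hence n = 198 is a counterexample.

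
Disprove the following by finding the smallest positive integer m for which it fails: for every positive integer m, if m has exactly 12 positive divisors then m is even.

A counterexample is any positive integer m such that m has exactly 12 positive divisors but m is odd; we check each in order.
The first 24 eligible values, up to m = 308, all satisfy the conclusion.
m = 315: divisors of 315: 12 divisors; 315 is odd.
Thus m = 315 disproves the claim, and no smaller m works.

m = 315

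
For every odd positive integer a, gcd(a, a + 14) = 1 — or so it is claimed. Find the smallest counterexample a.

a = 1: gcd(1, 15) = 1.
a = 3: gcd(3, 17) = 1.
a = 5: gcd(5, 19) = 1.
a = 7: gcd(7, 21) = 7.
Thus a = 7 disproves the claim, and no smaller a works.

a = 7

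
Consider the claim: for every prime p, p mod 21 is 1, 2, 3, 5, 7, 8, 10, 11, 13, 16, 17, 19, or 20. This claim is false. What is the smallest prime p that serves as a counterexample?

Check each prime p in order until the claim fails.
For p = 2, 3, 5, 7, …, 53, 59, 61 the conclusion holds.
p = 67: 67 mod 21 = 4 — not in {1, 2, 3, 5, 7, 8, 10, 11, 13, 16, 17, 19, 20}.
Thus p = 67 disproves the claim, and no smaller p works.

p = 67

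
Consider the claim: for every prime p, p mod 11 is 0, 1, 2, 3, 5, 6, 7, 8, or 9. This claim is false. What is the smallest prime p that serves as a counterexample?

We need the least prime p for which the claim fails.
For p = 2, 3, 5, 7, …, 23, 29, 31 the conclusion holds.
p = 37: 37 mod 11 = 4 — not in {0, 1, 2, 3, 5, 6, 7, 8, 9}.

p = 37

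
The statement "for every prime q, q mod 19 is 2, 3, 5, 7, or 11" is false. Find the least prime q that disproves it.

Check each prime q in order until the claim fails.
For q = 2, 3, 5, 7, 11 the conclusion holds.
q = 13: 13 mod 19 = 13 — not in {2, 3, 5, 7, 11}.

q = 13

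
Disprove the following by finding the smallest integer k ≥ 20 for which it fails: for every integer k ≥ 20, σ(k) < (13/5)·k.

k = 60

A counterexample is any integer k ≥ 20 such that the claim fails; we check each in order.
The first 40 eligible values, up to k = 59, all satisfy the conclusion.
k = 60: σ(60) = 168; 168 ≥ 156.
So k = 60 is the smallest counterexample.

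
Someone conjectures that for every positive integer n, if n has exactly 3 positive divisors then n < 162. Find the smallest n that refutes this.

n = 169

We need the least positive integer n for which n has exactly 3 positive divisors but the claim fails.
For n = 4, 9, 25, 49, 121 the conclusion holds.
n = 169: τ(169) = 3; 169 ≥ 162.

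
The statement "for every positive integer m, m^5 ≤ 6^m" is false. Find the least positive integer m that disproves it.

m = 3

Check each positive integer m in order until m^5 > 6^m.
For m = 1, 2 the conclusion holds.
m = 3: m^5 = 243 and 6^m = 216, so 243 > 216.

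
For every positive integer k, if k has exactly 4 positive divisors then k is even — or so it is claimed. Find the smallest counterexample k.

We need the least positive integer k for which k has exactly 4 positive divisors but k is odd.
k = 6: divisors of 6: 1, 2, 3, 6; 6 is even.
k = 8: divisors of 8: 1, 2, 4, 8; 8 is even.
k = 10: divisors of 10: 1, 2, 5, 10; 10 is even.
k = 14: divisors of 14: 1, 2, 7, 14; 14 is even.
k = 15: divisors of 15: 1, 3, 5, 15; 15 is odd.

k = 15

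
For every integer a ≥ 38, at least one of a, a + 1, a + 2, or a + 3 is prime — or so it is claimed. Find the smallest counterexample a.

A counterexample is any integer a ≥ 38 such that a, a + 1, a + 2, a + 3 are all composite; we check each in order.
For a = 38, 39, 40, 41, 42, 43, 44, 45, 46, 47 the conclusion holds.
a = 48: 48 = 2 × 24; 49 = 7 × 7; 50 = 2 × 25; 51 = 3 × 17 — all composite.

a = 48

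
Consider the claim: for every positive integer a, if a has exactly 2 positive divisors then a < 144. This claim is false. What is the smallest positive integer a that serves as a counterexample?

a = 149

For a = 2, 3, 5, 7, …, 131, 137, 139 the conclusion holds.
a = 149: τ(149) = 2; 149 ≥ 144.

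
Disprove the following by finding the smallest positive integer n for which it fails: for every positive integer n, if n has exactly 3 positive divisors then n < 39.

n = 49

A counterexample is any positive integer n such that n has exactly 3 positive divisors but the claim fails; we check each in order.
For n = 4, 9, 25 the conclusion holds.
n = 49: τ(49) = 3; 49 ≥ 39.
So n = 49 is the smallest counterexample.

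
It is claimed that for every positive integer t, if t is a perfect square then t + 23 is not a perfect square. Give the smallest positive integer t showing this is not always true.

A counterexample is any positive integer t such that t is a perfect square but t + 23 is a perfect square; we check each in order.
The first 10 eligible values, up to t = 100, all satisfy the conclusion.
t = 121: 121 = 11² and 121 + 23 = 144 = 12².
Hence t = 121 is a counterexample.

t = 121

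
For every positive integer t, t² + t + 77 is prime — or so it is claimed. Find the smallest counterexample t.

Check each positive integer t in order until t² + t + 77 is not prime.
For t = 1, 2, 3, 4, 5 the conclusion holds.
t = 6: t² + t + 77 = 119 = 7 × 17, composite.
Hence t = 6 is a counterexample.

t = 6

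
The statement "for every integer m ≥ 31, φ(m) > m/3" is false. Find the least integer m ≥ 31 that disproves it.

m = 36

We need the least integer m ≥ 31 for which the claim fails.
For m = 31, 32, 33, 34, 35 the conclusion holds.
m = 36: φ(36) = 12 and 36/3 = 12, so φ(36) ≤ 36/3.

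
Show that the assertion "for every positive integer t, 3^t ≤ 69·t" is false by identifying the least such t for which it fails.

t = 6

For t = 1, 2, 3, 4, 5 the conclusion holds.
t = 6: 3^t = 729 and 69·t = 414, so 729 > 414.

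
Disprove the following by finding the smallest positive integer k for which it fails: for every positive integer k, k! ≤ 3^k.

k = 7

Check each positive integer k in order until k! > 3^k.
The first 6 eligible values, up to k = 6, all satisfy the conclusion.
k = 7: k! = 5040 and 3^k = 2187, so 5040 > 2187.
Hence k = 7 is a counterexample.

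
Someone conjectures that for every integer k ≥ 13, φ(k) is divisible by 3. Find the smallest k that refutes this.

A counterexample is any integer k ≥ 13 such that φ(k) is not divisible by 3; we check each in order.
For k = 13, 14 the conclusion holds.
k = 15: φ(15) = 8; 8 mod 3 = 2.

k = 15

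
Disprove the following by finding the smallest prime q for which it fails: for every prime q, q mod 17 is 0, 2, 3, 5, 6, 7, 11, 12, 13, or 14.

We need the least prime q for which the claim fails.
The first 13 eligible values, up to q = 41, all satisfy the conclusion.
q = 43: 43 mod 17 = 9 — not in {0, 2, 3, 5, 6, 7, 11, 12, 13, 14}.
Thus q = 43 disproves the claim, and no smaller q works.

q = 43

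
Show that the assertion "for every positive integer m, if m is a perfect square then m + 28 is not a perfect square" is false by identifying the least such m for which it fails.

m = 36

A counterexample is any positive integer m such that m is a perfect square but m + 28 is a perfect square; we check each in order.
The first 5 eligible values, up to m = 25, all satisfy the conclusion.
m = 36: 36 = 6² and 36 + 28 = 64 = 8².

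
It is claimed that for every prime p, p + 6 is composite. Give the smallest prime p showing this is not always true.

p = 5

Check each prime p in order until p + 6 is prime.
p = 2: p + 6 = 8 = 2 × 4, composite.
p = 3: p + 6 = 9 = 3 × 3, composite.
p = 5: p + 6 = 11, prime — not composite.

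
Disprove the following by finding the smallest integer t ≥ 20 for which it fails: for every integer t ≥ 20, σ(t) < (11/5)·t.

t = 20: σ(20) = 42; 42 < 44.
t = 21: σ(21) = 32; 32 < 231/5.
t = 22: σ(22) = 36; 36 < 242/5.
t = 23: σ(23) = 24; 24 < 253/5.
t = 24: σ(24) = 60; 60 ≥ 264/5.
Thus t = 24 disproves the claim, and no smaller t works.

t = 24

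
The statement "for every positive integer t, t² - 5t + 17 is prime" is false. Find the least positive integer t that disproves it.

For t = 1, 2, 3, 4, …, 10, 11, 12 the conclusion holds.
t = 13: t² - 5t + 17 = 121 = 11 × 11, composite.

t = 13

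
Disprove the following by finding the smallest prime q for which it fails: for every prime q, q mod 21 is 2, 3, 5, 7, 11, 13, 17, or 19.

q = 29

A counterexample is any prime q such that the claim fails; we check each in order.
For q = 2, 3, 5, 7, 11, 13, 17, 19, 23 the conclusion holds.
q = 29: 29 mod 21 = 8 — not in {2, 3, 5, 7, 11, 13, 17, 19}.
Hence q = 29 is a counterexample.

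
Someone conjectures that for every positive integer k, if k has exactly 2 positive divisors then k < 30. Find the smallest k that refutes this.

k = 31

For k = 2, 3, 5, 7, 11, 13, 17, 19, 23, 29 the conclusion holds.
k = 31: τ(31) = 2; 31 ≥ 30.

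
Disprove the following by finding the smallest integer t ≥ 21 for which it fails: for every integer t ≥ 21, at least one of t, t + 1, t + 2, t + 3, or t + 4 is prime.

t = 24

t = 21: 23 is prime.
t = 22: 23 is prime.
t = 23: 23 is prime.
t = 24: 24 = 2 × 12; 25 = 5 × 5; 26 = 2 × 13; 27 = 3 × 9; 28 = 2 × 14 — all composite.
So t = 24 is the smallest counterexample.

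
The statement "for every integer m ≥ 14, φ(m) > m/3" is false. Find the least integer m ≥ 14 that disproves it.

m = 18

For m = 14, 15, 16, 17 the conclusion holds.
m = 18: φ(18) = 6 and 18/3 = 6, so φ(18) ≤ 18/3.
Thus m = 18 disproves the claim, and no smaller m works.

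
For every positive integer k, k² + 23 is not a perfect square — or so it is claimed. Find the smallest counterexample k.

A counterexample is any positive integer k such that k² + 23 is a perfect square; we check each in order.
For k = 1, 2, 3, 4, 5, 6, 7, 8, 9, 10 the conclusion holds.
k = 11: 11² + 23 = 144 = 12², a perfect square.
So k = 11 is the smallest counterexample.

k = 11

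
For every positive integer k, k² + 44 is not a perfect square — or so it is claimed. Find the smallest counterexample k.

k = 10

For k = 1, 2, 3, 4, 5, 6, 7, 8, 9 the conclusion holds.
k = 10: 10² + 44 = 144 = 12², a perfect square.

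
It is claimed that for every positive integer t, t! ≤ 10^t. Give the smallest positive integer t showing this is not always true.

We need the least positive integer t for which t! > 10^t.
The first 24 eligible values, up to t = 24, all satisfy the conclusion.
t = 25: t! = 15511210043330985984000000 and 10^t = 10000000000000000000000000, so 15511210043330985984000000 > 10000000000000000000000000.
Thus t = 25 disproves the claim, and no smaller t works.

t = 25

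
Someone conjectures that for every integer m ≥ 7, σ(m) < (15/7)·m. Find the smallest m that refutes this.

m = 12

For m = 7, 8, 9, 10, 11 the conclusion holds.
m = 12: σ(12) = 28; 28 ≥ 180/7.
So m = 12 is the smallest counterexample.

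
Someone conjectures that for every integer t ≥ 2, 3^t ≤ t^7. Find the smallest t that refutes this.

t = 19

Check each integer t ≥ 2 in order until 3^t > t^7.
For t = 2, 3, 4, 5, …, 16, 17, 18 the conclusion holds.
t = 19: 3^t = 1162261467 and t^7 = 893871739, so 1162261467 > 893871739.
Hence t = 19 is a counterexample.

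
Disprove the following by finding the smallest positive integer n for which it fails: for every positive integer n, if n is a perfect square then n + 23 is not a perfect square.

For n = 1, 4, 9, 16, 25, 36, 49, 64, 81, 100 the conclusion holds.
n = 121: 121 = 11² and 121 + 23 = 144 = 12².
Hence n = 121 is a counterexample.

n = 121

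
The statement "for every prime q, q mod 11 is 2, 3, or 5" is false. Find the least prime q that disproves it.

q = 7

We need the least prime q for which the claim fails.
q = 2: 2 mod 11 = 2.
q = 3: 3 mod 11 = 3.
q = 5: 5 mod 11 = 5.
q = 7: 7 mod 11 = 7 — not in {2, 3, 5}.
Hence q = 7 is a counterexample.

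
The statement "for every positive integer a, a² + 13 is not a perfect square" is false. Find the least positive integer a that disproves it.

a = 6

Check each positive integer a in order until a² + 13 is a perfect square.
a = 1: 1² + 13 = 14, not a perfect square.
a = 2: 2² + 13 = 17, not a perfect square.
a = 3: 3² + 13 = 22, not a perfect square.
a = 4: 4² + 13 = 29, not a perfect square.
a = 5: 5² + 13 = 38, not a perfect square.
a = 6: 6² + 13 = 49 = 7², a perfect square.
Thus a = 6 disproves the claim, and no smaller a works.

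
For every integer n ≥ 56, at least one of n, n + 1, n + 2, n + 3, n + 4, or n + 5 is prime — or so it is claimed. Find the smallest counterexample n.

n = 90

We need the least integer n ≥ 56 for which n, n + 1, n + 2, n + 3, n + 4, n + 5 are all composite.
For n = 56, 57, 58, 59, …, 87, 88, 89 the conclusion holds.
n = 90: 90 = 2 × 45; 91 = 7 × 13; 92 = 2 × 46; 93 = 3 × 31; 94 = 2 × 47; 95 = 5 × 19 — all composite.
Thus n = 90 disproves the claim, and no smaller n works.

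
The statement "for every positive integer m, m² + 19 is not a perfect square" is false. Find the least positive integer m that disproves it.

Check each positive integer m in order until m² + 19 is a perfect square.
The first 8 eligible values, up to m = 8, all satisfy the conclusion.
m = 9: 9² + 19 = 100 = 10², a perfect square.

m = 9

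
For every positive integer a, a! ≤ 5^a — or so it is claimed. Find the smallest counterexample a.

a = 12

We need the least positive integer a for which a! > 5^a.
The first 11 eligible values, up to a = 11, all satisfy the conclusion.
a = 12: a! = 479001600 and 5^a = 244140625, so 479001600 > 244140625.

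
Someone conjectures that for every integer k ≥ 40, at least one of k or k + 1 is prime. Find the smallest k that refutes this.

A counterexample is any integer k ≥ 40 such that k, k + 1 are both composite; we check each in order.
For k = 40, 41, 42, 43 the conclusion holds.
k = 44: 44 = 2 × 22; 45 = 3 × 15 — both composite.

k = 44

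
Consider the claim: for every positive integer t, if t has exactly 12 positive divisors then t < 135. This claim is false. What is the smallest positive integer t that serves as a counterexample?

A counterexample is any positive integer t such that t has exactly 12 positive divisors but the claim fails; we check each in order.
t = 60: τ(60) = 12; 60 < 135.
t = 72: τ(72) = 12; 72 < 135.
t = 84: τ(84) = 12; 84 < 135.
t = 90: τ(90) = 12; 90 < 135.
t = 96: τ(96) = 12; 96 < 135.
t = 108: τ(108) = 12; 108 < 135.
t = 126: τ(126) = 12; 126 < 135.
t = 132: τ(132) = 12; 132 < 135.
t = 140: τ(140) = 12; 140 ≥ 135.

t = 140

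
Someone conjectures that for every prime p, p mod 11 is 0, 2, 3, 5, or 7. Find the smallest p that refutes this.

A counterexample is any prime p such that the claim fails; we check each in order.
p = 2: 2 mod 11 = 2.
p = 3: 3 mod 11 = 3.
p = 5: 5 mod 11 = 5.
p = 7: 7 mod 11 = 7.
p = 11: 11 mod 11 = 0.
p = 13: 13 mod 11 = 2.
p = 17: 17 mod 11 = 6 — not in {0, 2, 3, 5, 7}.

p = 17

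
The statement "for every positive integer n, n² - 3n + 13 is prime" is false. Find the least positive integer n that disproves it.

The first 11 eligible values, up to n = 11, all satisfy the conclusion.
n = 12: n² - 3n + 13 = 121 = 11 × 11, composite.
Thus n = 12 disproves the claim, and no smaller n works.

n = 12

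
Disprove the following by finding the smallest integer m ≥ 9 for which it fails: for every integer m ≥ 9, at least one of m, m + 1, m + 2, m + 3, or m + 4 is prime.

Check each integer m ≥ 9 in order until m, m + 1, m + 2, m + 3, m + 4 are all composite.
The first 15 eligible values, up to m = 23, all satisfy the conclusion.
m = 24: 24 = 2 × 12; 25 = 5 × 5; 26 = 2 × 13; 27 = 3 × 9; 28 = 2 × 14 — all composite.
Thus m = 24 disproves the claim, and no smaller m works.

m = 24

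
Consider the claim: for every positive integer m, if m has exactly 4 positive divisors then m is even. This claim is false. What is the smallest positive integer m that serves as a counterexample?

A counterexample is any positive integer m such that m has exactly 4 positive divisors but m is odd; we check each in order.
m = 6: divisors of 6: 1, 2, 3, 6; 6 is even.
m = 8: divisors of 8: 1, 2, 4, 8; 8 is even.
m = 10: divisors of 10: 1, 2, 5, 10; 10 is even.
m = 14: divisors of 14: 1, 2, 7, 14; 14 is even.
m = 15: divisors of 15: 1, 3, 5, 15; 15 is odd.

m = 15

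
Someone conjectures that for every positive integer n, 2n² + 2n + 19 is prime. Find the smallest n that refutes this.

We need the least positive integer n for which 2n² + 2n + 19 is not prime.
For n = 1, 2, 3, 4, …, 15, 16, 17 the conclusion holds.
n = 18: 2n² + 2n + 19 = 703 = 19 × 37, composite.

n = 18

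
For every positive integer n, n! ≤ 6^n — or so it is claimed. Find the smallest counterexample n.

Check each positive integer n in order until n! > 6^n.
The first 13 eligible values, up to n = 13, all satisfy the conclusion.
n = 14: n! = 87178291200 and 6^n = 78364164096, so 87178291200 > 78364164096.
Hence n = 14 is a counterexample.

n = 14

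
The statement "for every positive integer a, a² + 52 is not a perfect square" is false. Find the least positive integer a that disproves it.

A counterexample is any positive integer a such that a² + 52 is a perfect square; we check each in order.
The first 11 eligible values, up to a = 11, all satisfy the conclusion.
a = 12: 12² + 52 = 196 = 14², a perfect square.

a = 12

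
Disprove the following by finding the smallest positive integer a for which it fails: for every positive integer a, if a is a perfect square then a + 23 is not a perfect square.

a = 121

We need the least positive integer a for which a is a perfect square but a + 23 is a perfect square.
The first 10 eligible values, up to a = 100, all satisfy the conclusion.
a = 121: 121 = 11² and 121 + 23 = 144 = 12².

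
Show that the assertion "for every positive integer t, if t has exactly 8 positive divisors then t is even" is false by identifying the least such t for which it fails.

t = 105

Check each positive integer t in order until t has exactly 8 positive divisors but t is odd.
For t = 24, 30, 40, 42, …, 88, 102, 104 the conclusion holds.
t = 105: divisors of 105: 1, 3, 5, 7, 15, 21, 35, 105; 105 is odd.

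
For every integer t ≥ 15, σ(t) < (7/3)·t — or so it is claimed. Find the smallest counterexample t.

The first 9 eligible values, up to t = 23, all satisfy the conclusion.
t = 24: σ(24) = 60; 60 ≥ 56.
So t = 24 is the smallest counterexample.

t = 24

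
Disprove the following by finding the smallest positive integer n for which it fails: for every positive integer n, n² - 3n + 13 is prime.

n = 12

We need the least positive integer n for which n² - 3n + 13 is not prime.
For n = 1, 2, 3, 4, …, 9, 10, 11 the conclusion holds.
n = 12: n² - 3n + 13 = 121 = 11 × 11, composite.
Thus n = 12 disproves the claim, and no smaller n works.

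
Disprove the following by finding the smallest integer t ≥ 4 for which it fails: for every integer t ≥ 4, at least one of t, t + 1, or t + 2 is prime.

t = 8

We need the least integer t ≥ 4 for which t, t + 1, t + 2 are all composite.
t = 4: 5 is prime.
t = 5: 5 is prime.
t = 6: 7 is prime.
t = 7: 7 is prime.
t = 8: 8 = 2 × 4; 9 = 3 × 3; 10 = 2 × 5 — all composite.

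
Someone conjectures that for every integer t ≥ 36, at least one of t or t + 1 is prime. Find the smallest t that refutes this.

t = 38

Check each integer t ≥ 36 in order until t, t + 1 are both composite.
t = 36: 37 is prime.
t = 37: 37 is prime.
t = 38: 38 = 2 × 19; 39 = 3 × 13 — both composite.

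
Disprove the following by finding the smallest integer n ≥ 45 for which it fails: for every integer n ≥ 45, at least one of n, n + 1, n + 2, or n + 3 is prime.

n = 48

n = 45: 47 is prime.
n = 46: 47 is prime.
n = 47: 47 is prime.
n = 48: 48 = 2 × 24; 49 = 7 × 7; 50 = 2 × 25; 51 = 3 × 17 — all composite.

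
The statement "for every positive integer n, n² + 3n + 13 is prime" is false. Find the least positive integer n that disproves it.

n = 9

The first 8 eligible values, up to n = 8, all satisfy the conclusion.
n = 9: n² + 3n + 13 = 121 = 11 × 11, composite.
Hence n = 9 is a counterexample.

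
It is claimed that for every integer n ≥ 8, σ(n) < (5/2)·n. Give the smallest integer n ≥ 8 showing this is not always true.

n = 24

A counterexample is any integer n ≥ 8 such that the claim fails; we check each in order.
The first 16 eligible values, up to n = 23, all satisfy the conclusion.
n = 24: σ(24) = 60; 60 ≥ 60.
Thus n = 24 disproves the claim, and no smaller n works.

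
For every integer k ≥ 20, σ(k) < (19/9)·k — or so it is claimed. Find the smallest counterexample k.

A counterexample is any integer k ≥ 20 such that the claim fails; we check each in order.
For k = 20, 21, 22, 23 the conclusion holds.
k = 24: σ(24) = 60; 60 ≥ 152/3.
Thus k = 24 disproves the claim, and no smaller k works.

k = 24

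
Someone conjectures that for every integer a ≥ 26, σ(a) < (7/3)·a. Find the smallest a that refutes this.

a = 30

The first 4 eligible values, up to a = 29, all satisfy the conclusion.
a = 30: σ(30) = 72; 72 ≥ 70.
Thus a = 30 disproves the claim, and no smaller a works.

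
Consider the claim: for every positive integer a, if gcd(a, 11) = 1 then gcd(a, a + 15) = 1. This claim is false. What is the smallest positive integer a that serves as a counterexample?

A counterexample is any positive integer a such that gcd(a, 11) = 1 but gcd(a, a + 15) > 1; we check each in order.
a = 1: gcd(1, 16) = 1.
a = 2: gcd(2, 17) = 1.
a = 3: gcd(3, 18) = 3.

a = 3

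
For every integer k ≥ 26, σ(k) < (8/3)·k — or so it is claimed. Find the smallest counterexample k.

k = 60

For k = 26, 27, 28, 29, …, 57, 58, 59 the conclusion holds.
k = 60: σ(60) = 168; 168 ≥ 160.
Hence k = 60 is a counterexample.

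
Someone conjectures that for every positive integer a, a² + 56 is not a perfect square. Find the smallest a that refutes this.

We need the least positive integer a for which a² + 56 is a perfect square.
For a = 1, 2, 3, 4 the conclusion holds.
a = 5: 5² + 56 = 81 = 9², a perfect square.

a = 5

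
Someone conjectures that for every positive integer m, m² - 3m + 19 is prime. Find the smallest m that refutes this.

Check each positive integer m in order until m² - 3m + 19 is not prime.
The first 17 eligible values, up to m = 17, all satisfy the conclusion.
m = 18: m² - 3m + 19 = 289 = 17 × 17, composite.
Thus m = 18 disproves the claim, and no smaller m works.

m = 18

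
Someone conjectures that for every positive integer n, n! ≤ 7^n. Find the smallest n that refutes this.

n = 17

For n = 1, 2, 3, 4, …, 14, 15, 16 the conclusion holds.
n = 17: n! = 355687428096000 and 7^n = 232630513987207, so 355687428096000 > 232630513987207.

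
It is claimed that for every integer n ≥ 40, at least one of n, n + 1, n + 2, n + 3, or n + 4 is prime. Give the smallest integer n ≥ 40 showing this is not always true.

n = 48

Check each integer n ≥ 40 in order until n, n + 1, n + 2, n + 3, n + 4 are all composite.
n = 40: 41 is prime.
n = 41: 41 is prime.
n = 42: 43 is prime.
n = 43: 43 is prime.
n = 44: 47 is prime.
n = 45: 47 is prime.
n = 46: 47 is prime.
n = 47: 47 is prime.
n = 48: 48 = 2 × 24; 49 = 7 × 7; 50 = 2 × 25; 51 = 3 × 17; 52 = 2 × 26 — all composite.
Hence n = 48 is a counterexample.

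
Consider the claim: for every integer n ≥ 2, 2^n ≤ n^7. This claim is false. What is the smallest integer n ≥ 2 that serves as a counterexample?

A counterexample is any integer n ≥ 2 such that 2^n > n^7; we check each in order.
For n = 2, 3, 4, 5, …, 34, 35, 36 the conclusion holds.
n = 37: 2^n = 137438953472 and n^7 = 94931877133, so 137438953472 > 94931877133.
Hence n = 37 is a counterexample.

n = 37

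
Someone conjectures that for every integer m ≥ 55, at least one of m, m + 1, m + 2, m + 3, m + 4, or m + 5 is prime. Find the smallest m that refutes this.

A counterexample is any integer m ≥ 55 such that m, m + 1, m + 2, m + 3, m + 4, m + 5 are all composite; we check each in order.
For m = 55, 56, 57, 58, …, 87, 88, 89 the conclusion holds.
m = 90: 90 = 2 × 45; 91 = 7 × 13; 92 = 2 × 46; 93 = 3 × 31; 94 = 2 × 47; 95 = 5 × 19 — all composite.
Thus m = 90 disproves the claim, and no smaller m works.

m = 90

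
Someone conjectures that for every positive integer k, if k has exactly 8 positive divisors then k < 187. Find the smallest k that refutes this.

k = 189

The first 28 eligible values, up to k = 186, all satisfy the conclusion.
k = 189: τ(189) = 8; 189 ≥ 187.
Hence k = 189 is a counterexample.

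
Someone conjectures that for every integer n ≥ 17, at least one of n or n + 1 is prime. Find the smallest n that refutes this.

n = 20

A counterexample is any integer n ≥ 17 such that n, n + 1 are both composite; we check each in order.
For n = 17, 18, 19 the conclusion holds.
n = 20: 20 = 2 × 10; 21 = 3 × 7 — both composite.
So n = 20 is the smallest counterexample.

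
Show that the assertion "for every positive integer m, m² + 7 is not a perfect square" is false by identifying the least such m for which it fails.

m = 1: 1² + 7 = 8, not a perfect square.
m = 2: 2² + 7 = 11, not a perfect square.
m = 3: 3² + 7 = 16 = 4², a perfect square.

m = 3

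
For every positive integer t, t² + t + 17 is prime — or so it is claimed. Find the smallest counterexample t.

We need the least positive integer t for which t² + t + 17 is not prime.
For t = 1, 2, 3, 4, …, 13, 14, 15 the conclusion holds.
t = 16: t² + t + 17 = 289 = 17 × 17, composite.
Hence t = 16 is a counterexample.

t = 16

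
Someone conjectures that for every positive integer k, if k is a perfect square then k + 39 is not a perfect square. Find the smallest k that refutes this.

k = 25

Check each positive integer k in order until k is a perfect square but k + 39 is a perfect square.
The first 4 eligible values, up to k = 16, all satisfy the conclusion.
k = 25: 25 = 5² and 25 + 39 = 64 = 8².
So k = 25 is the smallest counterexample.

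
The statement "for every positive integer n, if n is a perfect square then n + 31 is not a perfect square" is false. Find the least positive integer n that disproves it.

For n = 1, 4, 9, 16, …, 144, 169, 196 the conclusion holds.
n = 225: 225 = 15² and 225 + 31 = 256 = 16².
So n = 225 is the smallest counterexample.

n = 225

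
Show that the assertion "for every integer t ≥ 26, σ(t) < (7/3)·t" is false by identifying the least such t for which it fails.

t = 30

We need the least integer t ≥ 26 for which the claim fails.
The first 4 eligible values, up to t = 29, all satisfy the conclusion.
t = 30: σ(30) = 72; 72 ≥ 70.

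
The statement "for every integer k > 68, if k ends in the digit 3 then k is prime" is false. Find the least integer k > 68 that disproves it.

k = 93

We need the least integer k > 68 for which k ends in the digit 3 but k is not prime.
k = 73: 73 ends in 3 and is prime.
k = 83: 83 ends in 3 and is prime.
k = 93: 93 ends in 3; 93 = 3 × 31, composite.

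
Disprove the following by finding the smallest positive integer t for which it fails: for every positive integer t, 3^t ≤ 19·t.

t = 4

We need the least positive integer t for which 3^t > 19·t.
t = 1: 3^t = 3 and 19·t = 19, so 3 ≤ 19.
t = 2: 3^t = 9 and 19·t = 38, so 9 ≤ 38.
t = 3: 3^t = 27 and 19·t = 57, so 27 ≤ 57.
t = 4: 3^t = 81 and 19·t = 76, so 81 > 76.
Hence t = 4 is a counterexample.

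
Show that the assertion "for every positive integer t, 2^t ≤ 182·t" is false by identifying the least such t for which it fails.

Check each positive integer t in order until 2^t > 182·t.
The first 10 eligible values, up to t = 10, all satisfy the conclusion.
t = 11: 2^t = 2048 and 182·t = 2002, so 2048 > 2002.
So t = 11 is the smallest counterexample.

t = 11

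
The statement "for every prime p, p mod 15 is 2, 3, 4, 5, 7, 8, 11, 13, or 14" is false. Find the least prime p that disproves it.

p = 31

A counterexample is any prime p such that the claim fails; we check each in order.
The first 10 eligible values, up to p = 29, all satisfy the conclusion.
p = 31: 31 mod 15 = 1 — not in {2, 3, 4, 5, 7, 8, 11, 13, 14}.
So p = 31 is the smallest counterexample.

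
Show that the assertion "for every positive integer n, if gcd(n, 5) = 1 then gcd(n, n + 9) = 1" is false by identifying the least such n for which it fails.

n = 3

n = 1: gcd(1, 10) = 1.
n = 2: gcd(2, 11) = 1.
n = 3: gcd(3, 12) = 3.
Hence n = 3 is a counterexample.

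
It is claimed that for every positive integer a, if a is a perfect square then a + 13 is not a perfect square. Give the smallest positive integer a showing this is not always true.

For a = 1, 4, 9, 16, 25 the conclusion holds.
a = 36: 36 = 6² and 36 + 13 = 49 = 7².
Hence a = 36 is a counterexample.

a = 36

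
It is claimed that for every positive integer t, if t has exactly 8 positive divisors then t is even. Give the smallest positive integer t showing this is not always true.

A counterexample is any positive integer t such that t has exactly 8 positive divisors but t is odd; we check each in order.
The first 12 eligible values, up to t = 104, all satisfy the conclusion.
t = 105: divisors of 105: 1, 3, 5, 7, 15, 21, 35, 105; 105 is odd.
Hence t = 105 is a counterexample.

t = 105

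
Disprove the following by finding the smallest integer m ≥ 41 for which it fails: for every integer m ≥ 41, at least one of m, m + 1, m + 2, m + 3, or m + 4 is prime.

m = 41: 41 is prime.
m = 42: 43 is prime.
m = 43: 43 is prime.
m = 44: 47 is prime.
m = 45: 47 is prime.
m = 46: 47 is prime.
m = 47: 47 is prime.
m = 48: 48 = 2 × 24; 49 = 7 × 7; 50 = 2 × 25; 51 = 3 × 17; 52 = 2 × 26 — all composite.
So m = 48 is the smallest counterexample.

m = 48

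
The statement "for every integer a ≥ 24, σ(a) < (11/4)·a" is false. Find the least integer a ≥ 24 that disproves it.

Check each integer a ≥ 24 in order until the claim fails.
The first 36 eligible values, up to a = 59, all satisfy the conclusion.
a = 60: σ(60) = 168; 168 ≥ 165.
Hence a = 60 is a counterexample.

a = 60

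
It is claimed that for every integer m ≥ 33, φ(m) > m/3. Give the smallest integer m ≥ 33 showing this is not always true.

m = 36

We need the least integer m ≥ 33 for which the claim fails.
m = 33: φ(33) = 20 and 33/3 = 11, so φ(33) > 33/3.
m = 34: φ(34) = 16 and 34/3 = 34/3, so φ(34) > 34/3.
m = 35: φ(35) = 24 and 35/3 = 35/3, so φ(35) > 35/3.
m = 36: φ(36) = 12 and 36/3 = 12, so φ(36) ≤ 36/3.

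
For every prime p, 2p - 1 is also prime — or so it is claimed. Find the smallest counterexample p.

Check each prime p in order until 2p - 1 is not prime.
p = 2: 2p - 1 = 3, prime.
p = 3: 2p - 1 = 5, prime.
p = 5: 2p - 1 = 9 = 3 × 3, not prime.

p = 5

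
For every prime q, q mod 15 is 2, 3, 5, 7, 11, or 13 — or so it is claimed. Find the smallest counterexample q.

For q = 2, 3, 5, 7, 11, 13, 17 the conclusion holds.
q = 19: 19 mod 15 = 4 — not in {2, 3, 5, 7, 11, 13}.

q = 19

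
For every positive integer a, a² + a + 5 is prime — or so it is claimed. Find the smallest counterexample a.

Check each positive integer a in order until a² + a + 5 is not prime.
a = 1: a² + a + 5 = 7, prime.
a = 2: a² + a + 5 = 11, prime.
a = 3: a² + a + 5 = 17, prime.
a = 4: a² + a + 5 = 25 = 5 × 5, composite.
Thus a = 4 disproves the claim, and no smaller a works.

a = 4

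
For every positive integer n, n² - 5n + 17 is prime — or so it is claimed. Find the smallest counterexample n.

n = 13

A counterexample is any positive integer n such that n² - 5n + 17 is not prime; we check each in order.
The first 12 eligible values, up to n = 12, all satisfy the conclusion.
n = 13: n² - 5n + 17 = 121 = 11 × 11, composite.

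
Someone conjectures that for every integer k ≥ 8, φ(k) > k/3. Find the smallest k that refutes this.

k = 12

For k = 8, 9, 10, 11 the conclusion holds.
k = 12: φ(12) = 4 and 12/3 = 4, so φ(12) ≤ 12/3.
Thus k = 12 disproves the claim, and no smaller k works.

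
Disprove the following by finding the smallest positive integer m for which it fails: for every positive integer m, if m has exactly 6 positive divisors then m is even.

For m = 12, 18, 20, 28, 32, 44 the conclusion holds.
m = 45: divisors of 45: 1, 3, 5, 9, 15, 45; 45 is odd.
Thus m = 45 disproves the claim, and no smaller m works.

m = 45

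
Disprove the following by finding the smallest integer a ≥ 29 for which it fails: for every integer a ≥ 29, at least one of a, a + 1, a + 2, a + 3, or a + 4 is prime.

a = 32

We need the least integer a ≥ 29 for which a, a + 1, a + 2, a + 3, a + 4 are all composite.
a = 29: 29 is prime.
a = 30: 31 is prime.
a = 31: 31 is prime.
a = 32: 32 = 2 × 16; 33 = 3 × 11; 34 = 2 × 17; 35 = 5 × 7; 36 = 2 × 18 — all composite.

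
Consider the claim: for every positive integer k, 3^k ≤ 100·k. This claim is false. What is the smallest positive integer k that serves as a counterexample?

k = 6

Check each positive integer k in order until 3^k > 100·k.
k = 1: 3^k = 3 and 100·k = 100, so 3 ≤ 100.
k = 2: 3^k = 9 and 100·k = 200, so 9 ≤ 200.
k = 3: 3^k = 27 and 100·k = 300, so 27 ≤ 300.
k = 4: 3^k = 81 and 100·k = 400, so 81 ≤ 400.
k = 5: 3^k = 243 and 100·k = 500, so 243 ≤ 500.
k = 6: 3^k = 729 and 100·k = 600, so 729 > 600.
Thus k = 6 disproves the claim, and no smaller k works.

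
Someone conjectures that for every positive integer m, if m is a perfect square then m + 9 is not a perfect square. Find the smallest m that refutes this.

m = 16

A counterexample is any positive integer m such that m is a perfect square but m + 9 is a perfect square; we check each in order.
m = 1: 1 + 9 = 10, not a perfect square.
m = 4: 4 + 9 = 13, not a perfect square.
m = 9: 9 + 9 = 18, not a perfect square.
m = 16: 16 = 4² and 16 + 9 = 25 = 5².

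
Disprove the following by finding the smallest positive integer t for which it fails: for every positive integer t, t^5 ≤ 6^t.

t = 3

A counterexample is any positive integer t such that t^5 > 6^t; we check each in order.
For t = 1, 2 the conclusion holds.
t = 3: t^5 = 243 and 6^t = 216, so 243 > 216.
So t = 3 is the smallest counterexample.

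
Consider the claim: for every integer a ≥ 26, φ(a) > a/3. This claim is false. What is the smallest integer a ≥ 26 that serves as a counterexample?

a = 30

We need the least integer a ≥ 26 for which the claim fails.
The first 4 eligible values, up to a = 29, all satisfy the conclusion.
a = 30: φ(30) = 8 and 30/3 = 10, so φ(30) ≤ 30/3.
Hence a = 30 is a counterexample.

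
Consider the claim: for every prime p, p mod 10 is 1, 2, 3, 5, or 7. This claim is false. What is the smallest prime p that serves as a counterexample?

p = 19

We need the least prime p for which the claim fails.
The first 7 eligible values, up to p = 17, all satisfy the conclusion.
p = 19: 19 mod 10 = 9 — not in {1, 2, 3, 5, 7}.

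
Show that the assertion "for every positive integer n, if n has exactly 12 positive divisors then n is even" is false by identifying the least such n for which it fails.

For n = 60, 72, 84, 90, …, 294, 306, 308 the conclusion holds.
n = 315: divisors of 315: 12 divisors; 315 is odd.
So n = 315 is the smallest counterexample.

n = 315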